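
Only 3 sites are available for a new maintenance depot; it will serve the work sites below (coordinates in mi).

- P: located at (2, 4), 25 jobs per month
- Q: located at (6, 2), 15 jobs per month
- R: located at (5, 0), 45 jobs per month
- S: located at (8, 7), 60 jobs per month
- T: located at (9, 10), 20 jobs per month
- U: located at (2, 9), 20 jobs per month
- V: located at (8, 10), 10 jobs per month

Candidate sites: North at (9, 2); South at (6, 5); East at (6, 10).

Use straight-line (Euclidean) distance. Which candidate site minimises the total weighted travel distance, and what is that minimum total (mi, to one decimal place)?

South, total 830.8 mi

Total weighted distance at each candidate:
  North (9, 2): total = 1172.8
  South (6, 5): total = 830.8
  East (6, 10): total = 1131.3
Minimum is at South with total 830.8 mi.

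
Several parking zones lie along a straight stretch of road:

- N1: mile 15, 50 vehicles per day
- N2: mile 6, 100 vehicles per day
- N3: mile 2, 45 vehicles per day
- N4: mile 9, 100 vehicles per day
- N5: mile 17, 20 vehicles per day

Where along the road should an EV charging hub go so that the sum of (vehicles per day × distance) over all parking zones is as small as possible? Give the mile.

For a sum of weighted absolute distances on a line, the optimum is the weighted median (not the mean). Total weight W = 315; half-weight = 157.5.
Sort by position and accumulate weight:
  mile 2 (N3, w=45) → cum 45
  mile 6 (N2, w=100) → cum 145
  mile 9 (N4, w=100) → cum 245  ≥ 157.5 → median here
  mile 15 (N1, w=50) → cum 295
  mile 17 (N5, w=20) → cum 315
Optimal location: mile 9.

x = 9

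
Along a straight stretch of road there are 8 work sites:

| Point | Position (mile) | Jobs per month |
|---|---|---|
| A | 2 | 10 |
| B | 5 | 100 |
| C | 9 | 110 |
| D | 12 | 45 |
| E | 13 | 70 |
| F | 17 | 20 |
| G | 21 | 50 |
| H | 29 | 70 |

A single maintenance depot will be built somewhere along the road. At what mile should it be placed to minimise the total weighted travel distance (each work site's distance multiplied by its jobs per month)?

x = 12

For a sum of weighted absolute distances on a line, the optimum is the weighted median (not the mean). Total weight W = 475; half-weight = 237.5.
Sort by position and accumulate weight:
  mile 2 (A, w=10) → cum 10
  mile 5 (B, w=100) → cum 110
  mile 9 (C, w=110) → cum 220
  mile 12 (D, w=45) → cum 265  ≥ 237.5 → median here
  mile 13 (E, w=70) → cum 335
  mile 17 (F, w=20) → cum 355
  mile 21 (G, w=50) → cum 405
  mile 29 (H, w=70) → cum 475
Optimal location: mile 12.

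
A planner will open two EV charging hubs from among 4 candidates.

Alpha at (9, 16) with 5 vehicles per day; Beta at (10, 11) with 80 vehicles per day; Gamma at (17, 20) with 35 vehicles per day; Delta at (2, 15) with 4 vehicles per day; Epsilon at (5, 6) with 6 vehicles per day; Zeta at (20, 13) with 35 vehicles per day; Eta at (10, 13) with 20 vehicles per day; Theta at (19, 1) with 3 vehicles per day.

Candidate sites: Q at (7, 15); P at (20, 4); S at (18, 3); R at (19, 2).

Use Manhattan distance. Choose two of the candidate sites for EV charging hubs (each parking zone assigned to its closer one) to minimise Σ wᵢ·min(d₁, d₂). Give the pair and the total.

Evaluate every pair (each demand assigned to the nearer of the two):
  {Q, P}: total = 1613
  {Q, R}: total = 1709
  {Q, S}: total = 1715
  {P, S}: total = 2912
  {S, R}: total = 3011
  {P, R}: total = 3056
Best pair: {Q, P} with total 1613.

{Q, P}, total 1613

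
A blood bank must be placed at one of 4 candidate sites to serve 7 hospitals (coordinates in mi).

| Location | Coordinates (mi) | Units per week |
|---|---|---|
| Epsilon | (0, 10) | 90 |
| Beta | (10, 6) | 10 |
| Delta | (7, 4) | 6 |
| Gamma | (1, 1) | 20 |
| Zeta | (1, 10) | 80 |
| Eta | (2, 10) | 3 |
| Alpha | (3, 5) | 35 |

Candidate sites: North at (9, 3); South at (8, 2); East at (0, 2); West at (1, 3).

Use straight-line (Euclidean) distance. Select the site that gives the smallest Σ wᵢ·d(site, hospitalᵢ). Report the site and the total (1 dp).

West, total 1488.0 mi

Total weighted distance at each candidate:
  North (9, 3): total = 2337.6
  South (8, 2): total = 2302.3
  East (0, 2): total = 1717.9
  West (1, 3): total = 1488.0
Minimum is at West with total 1488.0 mi.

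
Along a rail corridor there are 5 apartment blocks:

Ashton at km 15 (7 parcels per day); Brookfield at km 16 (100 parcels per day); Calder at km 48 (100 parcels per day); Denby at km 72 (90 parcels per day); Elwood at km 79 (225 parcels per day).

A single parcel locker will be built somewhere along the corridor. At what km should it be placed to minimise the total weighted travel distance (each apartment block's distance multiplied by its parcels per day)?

x = 72

For a sum of weighted absolute distances on a line, the optimum is the weighted median (not the mean). Total weight W = 522; half-weight = 261.
Sort by position and accumulate weight:
  km 15 (Ashton, w=7) → cum 7
  km 16 (Brookfield, w=100) → cum 107
  km 48 (Calder, w=100) → cum 207
  km 72 (Denby, w=90) → cum 297  ≥ 261 → median here
  km 79 (Elwood, w=225) → cum 522
Optimal location: km 72.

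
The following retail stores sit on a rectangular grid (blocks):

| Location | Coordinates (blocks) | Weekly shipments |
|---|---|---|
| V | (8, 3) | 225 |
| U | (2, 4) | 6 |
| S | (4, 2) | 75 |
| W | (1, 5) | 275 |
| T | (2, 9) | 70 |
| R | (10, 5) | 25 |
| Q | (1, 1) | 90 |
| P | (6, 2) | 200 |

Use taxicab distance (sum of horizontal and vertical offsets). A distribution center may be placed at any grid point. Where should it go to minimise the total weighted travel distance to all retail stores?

(4, 3)

Manhattan distance separates: Σwᵢ(|x−xᵢ|+|y−yᵢ|) = Σwᵢ|x−xᵢ| + Σwᵢ|y−yᵢ|, so x and y are optimised independently as 1-D weighted medians.
Total weight W = 966; half = 483.
x-coordinate, sorted with cumulative weight:
  x=1 (W, w=275) cum 275
  x=1 (Q, w=90) cum 365
  x=2 (U, w=6) cum 371
  x=2 (T, w=70) cum 441
  x=4 (S, w=75) cum 516  ← median
  x=6 (P, w=200) cum 716
  x=8 (V, w=225) cum 941
  x=10 (R, w=25) cum 966
⇒ x* = 4
y-coordinate, sorted with cumulative weight:
  y=1 (Q, w=90) cum 90
  y=2 (S, w=75) cum 165
  y=2 (P, w=200) cum 365
  y=3 (V, w=225) cum 590  ← median
  y=4 (U, w=6) cum 596
  y=5 (W, w=275) cum 871
  y=5 (R, w=25) cum 896
  y=9 (T, w=70) cum 966
⇒ y* = 3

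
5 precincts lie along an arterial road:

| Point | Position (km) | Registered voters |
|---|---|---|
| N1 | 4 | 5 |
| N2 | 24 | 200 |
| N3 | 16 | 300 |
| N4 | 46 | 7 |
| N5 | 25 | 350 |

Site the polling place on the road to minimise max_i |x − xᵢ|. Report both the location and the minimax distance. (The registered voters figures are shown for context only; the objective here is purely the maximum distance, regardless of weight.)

location 25, max distance 21

The 1-center on a line is the midpoint of the two extreme points: leftmost at 4, rightmost at 46.
Optimal location = (4 + 46)/2 = 25; maximum distance = (46 − 4)/2 = 21.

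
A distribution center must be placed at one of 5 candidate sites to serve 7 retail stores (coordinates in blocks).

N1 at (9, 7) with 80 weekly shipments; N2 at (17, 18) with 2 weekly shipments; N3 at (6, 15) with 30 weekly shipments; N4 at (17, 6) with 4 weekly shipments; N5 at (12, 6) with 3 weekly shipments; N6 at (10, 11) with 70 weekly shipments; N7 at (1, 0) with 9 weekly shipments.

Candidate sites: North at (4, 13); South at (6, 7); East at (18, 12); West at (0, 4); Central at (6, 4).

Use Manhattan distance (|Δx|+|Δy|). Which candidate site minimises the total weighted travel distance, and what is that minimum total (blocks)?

South, total 1261 blocks

Total weighted distance at each candidate:
  North (4, 13): total = 1865
  South (6, 7): total = 1261
  East (18, 12): total = 2539
  West (0, 4): total = 2885
  Central (6, 4): total = 1787
Minimum is at South with total 1261 blocks.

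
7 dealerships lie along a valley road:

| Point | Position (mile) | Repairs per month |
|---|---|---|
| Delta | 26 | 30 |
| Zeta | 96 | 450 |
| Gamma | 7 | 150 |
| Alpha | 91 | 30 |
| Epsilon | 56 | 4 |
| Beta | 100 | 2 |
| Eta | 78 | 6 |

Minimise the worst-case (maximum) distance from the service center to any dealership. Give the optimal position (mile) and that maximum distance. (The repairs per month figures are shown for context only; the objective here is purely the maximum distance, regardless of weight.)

location 53.5, max distance 46.5

The 1-center on a line is the midpoint of the two extreme points: leftmost at 7, rightmost at 100.
Optimal location = (7 + 100)/2 = 53.5; maximum distance = (100 − 7)/2 = 46.5.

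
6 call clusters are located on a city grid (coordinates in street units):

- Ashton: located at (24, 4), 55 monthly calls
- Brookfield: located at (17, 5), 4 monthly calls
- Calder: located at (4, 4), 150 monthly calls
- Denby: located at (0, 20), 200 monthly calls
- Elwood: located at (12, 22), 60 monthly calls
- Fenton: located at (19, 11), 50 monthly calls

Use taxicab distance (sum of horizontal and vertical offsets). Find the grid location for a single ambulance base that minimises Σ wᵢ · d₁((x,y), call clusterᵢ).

Manhattan distance separates: Σwᵢ(|x−xᵢ|+|y−yᵢ|) = Σwᵢ|x−xᵢ| + Σwᵢ|y−yᵢ|, so x and y are optimised independently as 1-D weighted medians.
Total weight W = 519; half = 259.5.
x-coordinate, sorted with cumulative weight:
  x=0 (Denby, w=200) cum 200
  x=4 (Calder, w=150) cum 350  ← median
  x=12 (Elwood, w=60) cum 410
  x=17 (Brookfield, w=4) cum 414
  x=19 (Fenton, w=50) cum 464
  x=24 (Ashton, w=55) cum 519
⇒ x* = 4
y-coordinate, sorted with cumulative weight:
  y=4 (Ashton, w=55) cum 55
  y=4 (Calder, w=150) cum 205
  y=5 (Brookfield, w=4) cum 209
  y=11 (Fenton, w=50) cum 259
  y=20 (Denby, w=200) cum 459  ← median
  y=22 (Elwood, w=60) cum 519
⇒ y* = 20

(4, 20)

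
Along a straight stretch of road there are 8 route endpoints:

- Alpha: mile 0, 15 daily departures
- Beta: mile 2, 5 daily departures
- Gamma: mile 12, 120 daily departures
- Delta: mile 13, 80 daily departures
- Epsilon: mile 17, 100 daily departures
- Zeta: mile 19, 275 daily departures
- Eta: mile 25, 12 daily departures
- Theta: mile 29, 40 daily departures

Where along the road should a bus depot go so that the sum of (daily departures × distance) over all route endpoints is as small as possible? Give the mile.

For a sum of weighted absolute distances on a line, the optimum is the weighted median (not the mean). Total weight W = 647; half-weight = 323.5.
Sort by position and accumulate weight:
  mile 0 (Alpha, w=15) → cum 15
  mile 2 (Beta, w=5) → cum 20
  mile 12 (Gamma, w=120) → cum 140
  mile 13 (Delta, w=80) → cum 220
  mile 17 (Epsilon, w=100) → cum 320
  mile 19 (Zeta, w=275) → cum 595  ≥ 323.5 → median here
  mile 25 (Eta, w=12) → cum 607
  mile 29 (Theta, w=40) → cum 647
Optimal location: mile 19.

x = 19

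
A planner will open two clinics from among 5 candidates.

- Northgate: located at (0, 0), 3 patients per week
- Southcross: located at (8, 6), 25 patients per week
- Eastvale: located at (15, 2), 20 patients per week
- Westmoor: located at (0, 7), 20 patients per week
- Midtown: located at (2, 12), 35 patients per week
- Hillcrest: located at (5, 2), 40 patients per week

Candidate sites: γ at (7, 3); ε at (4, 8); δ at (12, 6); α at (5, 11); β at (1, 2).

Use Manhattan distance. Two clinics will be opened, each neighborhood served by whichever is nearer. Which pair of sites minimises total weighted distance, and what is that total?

{γ, ε}, total 740

Evaluate every pair (each demand assigned to the nearer of the two):
  {γ, ε}: total = 740
  {γ, α}: total = 750
  {ε, δ}: total = 866
  {ε, β}: total = 909
  {α, β}: total = 909
  {γ, β}: total = 914
  {δ, β}: total = 914
  {δ, α}: total = 968
  {ε, α}: total = 1046
  {γ, δ}: total = 1100
Best pair: {γ, ε} with total 740.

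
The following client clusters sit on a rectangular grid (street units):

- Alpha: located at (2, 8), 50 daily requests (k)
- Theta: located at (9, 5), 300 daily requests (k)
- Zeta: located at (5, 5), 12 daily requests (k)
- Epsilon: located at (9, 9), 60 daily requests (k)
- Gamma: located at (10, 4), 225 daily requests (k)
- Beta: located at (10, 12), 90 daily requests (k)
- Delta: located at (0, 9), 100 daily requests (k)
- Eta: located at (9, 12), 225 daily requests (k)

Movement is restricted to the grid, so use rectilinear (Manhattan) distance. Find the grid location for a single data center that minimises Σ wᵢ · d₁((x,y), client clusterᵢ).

Manhattan distance separates: Σwᵢ(|x−xᵢ|+|y−yᵢ|) = Σwᵢ|x−xᵢ| + Σwᵢ|y−yᵢ|, so x and y are optimised independently as 1-D weighted medians.
Total weight W = 1062; half = 531.
x-coordinate, sorted with cumulative weight:
  x=0 (Delta, w=100) cum 100
  x=2 (Alpha, w=50) cum 150
  x=5 (Zeta, w=12) cum 162
  x=9 (Theta, w=300) cum 462
  x=9 (Epsilon, w=60) cum 522
  x=9 (Eta, w=225) cum 747  ← median
  x=10 (Gamma, w=225) cum 972
  x=10 (Beta, w=90) cum 1062
⇒ x* = 9
y-coordinate, sorted with cumulative weight:
  y=4 (Gamma, w=225) cum 225
  y=5 (Theta, w=300) cum 525
  y=5 (Zeta, w=12) cum 537  ← median
  y=8 (Alpha, w=50) cum 587
  y=9 (Epsilon, w=60) cum 647
  y=9 (Delta, w=100) cum 747
  y=12 (Beta, w=90) cum 837
  y=12 (Eta, w=225) cum 1062
⇒ y* = 5

(9, 5)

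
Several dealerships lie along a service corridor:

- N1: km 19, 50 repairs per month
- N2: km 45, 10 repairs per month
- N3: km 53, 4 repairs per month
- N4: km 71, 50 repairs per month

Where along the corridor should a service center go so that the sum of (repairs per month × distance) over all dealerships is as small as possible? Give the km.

x = 45

For a sum of weighted absolute distances on a line, the optimum is the weighted median (not the mean). Total weight W = 114; half-weight = 57.
Sort by position and accumulate weight:
  km 19 (N1, w=50) → cum 50
  km 45 (N2, w=10) → cum 60  ≥ 57 → median here
  km 53 (N3, w=4) → cum 64
  km 71 (N4, w=50) → cum 114
Optimal location: km 45.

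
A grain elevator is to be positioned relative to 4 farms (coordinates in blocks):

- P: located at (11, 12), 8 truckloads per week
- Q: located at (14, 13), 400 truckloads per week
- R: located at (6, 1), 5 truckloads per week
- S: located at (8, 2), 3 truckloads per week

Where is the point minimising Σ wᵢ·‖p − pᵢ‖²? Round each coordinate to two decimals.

The minimiser of Σwᵢ‖p−pᵢ‖² is the weighted centroid p* = (Σwᵢpᵢ)/(Σwᵢ).
Σwᵢ = 416.
Σwᵢxᵢ = 8·11 + 400·14 + 5·6 + 3·8 = 5742.
Σwᵢyᵢ = 8·12 + 400·13 + 5·1 + 3·2 = 5307.
x* = 5742/416 = 13.80, y* = 5307/416 = 12.76.

(13.80, 12.76)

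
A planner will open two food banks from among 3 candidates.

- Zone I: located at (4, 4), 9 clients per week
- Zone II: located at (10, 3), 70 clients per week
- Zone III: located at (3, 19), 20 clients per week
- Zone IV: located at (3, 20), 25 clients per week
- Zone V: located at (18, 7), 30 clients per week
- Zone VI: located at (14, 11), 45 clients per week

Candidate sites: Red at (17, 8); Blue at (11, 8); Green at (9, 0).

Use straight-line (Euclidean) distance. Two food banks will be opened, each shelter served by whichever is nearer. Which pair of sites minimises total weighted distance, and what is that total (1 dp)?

{Red, Blue}, total 1295.4

Evaluate every pair (each demand assigned to the nearer of the two):
  {Red, Blue}: total = 1295.4
  {Blue, Green}: total = 1314.6
  {Red, Green}: total = 1329.4
Best pair: {Red, Blue} with total 1295.4.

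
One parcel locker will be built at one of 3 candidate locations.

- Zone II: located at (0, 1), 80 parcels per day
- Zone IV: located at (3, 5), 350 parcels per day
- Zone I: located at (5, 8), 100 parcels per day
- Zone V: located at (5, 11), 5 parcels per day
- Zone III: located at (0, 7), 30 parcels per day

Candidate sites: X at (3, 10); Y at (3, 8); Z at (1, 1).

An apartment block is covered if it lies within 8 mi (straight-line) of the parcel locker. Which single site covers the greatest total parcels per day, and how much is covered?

Coverage radius r = 8 mi; a point is covered iff (Δx)²+(Δy)² ≤ 8² = 64.
  X (3, 10): covers {Zone IV, Zone I, Zone V, Zone III} → 485
  Y (3, 8): covers {Zone II, Zone IV, Zone I, Zone V, Zone III} → 565
  Z (1, 1): covers {Zone II, Zone IV, Zone III} → 460
Maximum coverage at Y: 565 parcels per day.

Y, covering 565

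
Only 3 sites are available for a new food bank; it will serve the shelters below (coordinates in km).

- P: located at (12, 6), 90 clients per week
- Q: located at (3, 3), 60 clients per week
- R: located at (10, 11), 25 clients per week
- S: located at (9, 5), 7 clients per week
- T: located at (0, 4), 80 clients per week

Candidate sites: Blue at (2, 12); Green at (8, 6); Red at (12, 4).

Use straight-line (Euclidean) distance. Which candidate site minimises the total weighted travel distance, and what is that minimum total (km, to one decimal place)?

Green, total 1514.1 km

Total weighted distance at each candidate:
  Blue (2, 12): total = 2523.4
  Green (8, 6): total = 1514.1
  Red (12, 4): total = 1887.5
Minimum is at Green with total 1514.1 km.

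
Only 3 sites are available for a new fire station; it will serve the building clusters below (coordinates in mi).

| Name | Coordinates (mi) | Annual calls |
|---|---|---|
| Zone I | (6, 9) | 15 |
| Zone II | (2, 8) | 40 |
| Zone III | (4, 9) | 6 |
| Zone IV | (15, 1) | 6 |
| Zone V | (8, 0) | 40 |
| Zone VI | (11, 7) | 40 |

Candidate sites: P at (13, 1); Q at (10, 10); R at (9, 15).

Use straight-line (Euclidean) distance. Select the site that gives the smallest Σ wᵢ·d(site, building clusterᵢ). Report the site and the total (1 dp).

Total weighted distance at each candidate:
  P (13, 1): total = 1222.2
  Q (10, 10): total = 1024.4
  R (9, 15): total = 1566.0
Minimum is at Q with total 1024.4 mi.

Q, total 1024.4 mi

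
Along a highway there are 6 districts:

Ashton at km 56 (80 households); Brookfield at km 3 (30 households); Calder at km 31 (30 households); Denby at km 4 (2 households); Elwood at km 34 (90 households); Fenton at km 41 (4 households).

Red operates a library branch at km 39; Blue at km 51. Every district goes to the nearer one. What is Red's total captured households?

156

The indifferent point is the midpoint (39+51)/2 = 45; districts left of it (closer to Red at 39) go to Red, those right go to Blue.
  Brookfield at 3 (w=30) → Red
  Denby at 4 (w=2) → Red
  Calder at 31 (w=30) → Red
  Elwood at 34 (w=90) → Red
  Fenton at 41 (w=4) → Red
  Ashton at 56 (w=80) → Blue
Red captures 156; Blue captures 80.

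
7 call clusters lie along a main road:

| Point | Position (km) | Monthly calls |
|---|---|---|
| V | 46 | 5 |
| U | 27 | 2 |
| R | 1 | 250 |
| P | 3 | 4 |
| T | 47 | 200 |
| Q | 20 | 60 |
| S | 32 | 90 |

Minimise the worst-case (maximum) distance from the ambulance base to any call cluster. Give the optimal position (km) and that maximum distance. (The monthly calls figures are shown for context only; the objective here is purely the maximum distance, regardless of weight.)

The 1-center on a line is the midpoint of the two extreme points: leftmost at 1, rightmost at 47.
Optimal location = (1 + 47)/2 = 24; maximum distance = (47 − 1)/2 = 23.

location 24, max distance 23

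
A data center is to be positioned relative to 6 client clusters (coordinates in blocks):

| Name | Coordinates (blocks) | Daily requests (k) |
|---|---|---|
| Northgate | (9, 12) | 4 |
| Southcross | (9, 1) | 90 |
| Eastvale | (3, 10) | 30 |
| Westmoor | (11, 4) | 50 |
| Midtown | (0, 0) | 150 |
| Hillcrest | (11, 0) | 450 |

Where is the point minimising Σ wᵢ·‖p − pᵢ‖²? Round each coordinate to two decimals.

The minimiser of Σwᵢ‖p−pᵢ‖² is the weighted centroid p* = (Σwᵢpᵢ)/(Σwᵢ).
Σwᵢ = 774.
Σwᵢxᵢ = 4·9 + 90·9 + 30·3 + 50·11 + 150·0 + 450·11 = 6436.
Σwᵢyᵢ = 4·12 + 90·1 + 30·10 + 50·4 + 150·0 + 450·0 = 638.
x* = 6436/774 = 8.32, y* = 638/774 = 0.82.

(8.32, 0.82)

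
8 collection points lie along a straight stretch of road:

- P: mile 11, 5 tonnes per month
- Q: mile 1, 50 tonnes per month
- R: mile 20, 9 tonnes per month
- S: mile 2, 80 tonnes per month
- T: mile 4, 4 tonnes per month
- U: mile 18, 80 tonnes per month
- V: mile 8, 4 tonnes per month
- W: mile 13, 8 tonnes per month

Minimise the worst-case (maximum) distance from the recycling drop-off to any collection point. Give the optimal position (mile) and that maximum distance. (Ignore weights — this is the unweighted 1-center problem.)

location 10.5, max distance 9.5

The 1-center on a line is the midpoint of the two extreme points: leftmost at 1, rightmost at 20.
Optimal location = (1 + 20)/2 = 10.5; maximum distance = (20 − 1)/2 = 9.5.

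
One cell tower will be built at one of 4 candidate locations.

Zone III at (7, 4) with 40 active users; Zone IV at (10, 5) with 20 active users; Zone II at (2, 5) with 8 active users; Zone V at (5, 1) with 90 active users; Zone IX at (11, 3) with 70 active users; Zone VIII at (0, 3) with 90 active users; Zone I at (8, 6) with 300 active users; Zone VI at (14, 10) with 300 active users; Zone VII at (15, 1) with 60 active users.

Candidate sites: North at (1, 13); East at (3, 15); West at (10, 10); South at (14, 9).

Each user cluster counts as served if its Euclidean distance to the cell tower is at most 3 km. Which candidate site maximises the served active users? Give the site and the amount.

Coverage radius r = 3 km; a point is covered iff (Δx)²+(Δy)² ≤ 3² = 9.
  North (1, 13): covers {none} → 0
  East (3, 15): covers {none} → 0
  West (10, 10): covers {none} → 0
  South (14, 9): covers {Zone VI} → 300
Maximum coverage at South: 300 active users.

South, covering 300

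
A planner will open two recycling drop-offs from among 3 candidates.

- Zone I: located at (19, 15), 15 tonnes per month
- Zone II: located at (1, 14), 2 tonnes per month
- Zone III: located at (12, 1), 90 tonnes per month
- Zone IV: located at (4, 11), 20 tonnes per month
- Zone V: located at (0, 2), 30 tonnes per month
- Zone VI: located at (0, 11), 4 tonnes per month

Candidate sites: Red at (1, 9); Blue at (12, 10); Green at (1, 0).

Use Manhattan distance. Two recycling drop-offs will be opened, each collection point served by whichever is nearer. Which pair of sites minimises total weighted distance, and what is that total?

{Blue, Green}, total 1336

Evaluate every pair (each demand assigned to the nearer of the two):
  {Blue, Green}: total = 1336
  {Red, Blue}: total = 1352
  {Red, Green}: total = 1652
Best pair: {Blue, Green} with total 1336.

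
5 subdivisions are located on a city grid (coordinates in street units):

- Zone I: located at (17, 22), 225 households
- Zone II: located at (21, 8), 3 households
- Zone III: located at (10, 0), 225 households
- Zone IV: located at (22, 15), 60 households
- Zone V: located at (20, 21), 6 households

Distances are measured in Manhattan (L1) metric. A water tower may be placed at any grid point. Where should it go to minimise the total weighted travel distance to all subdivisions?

(17, 15)

Manhattan distance separates: Σwᵢ(|x−xᵢ|+|y−yᵢ|) = Σwᵢ|x−xᵢ| + Σwᵢ|y−yᵢ|, so x and y are optimised independently as 1-D weighted medians.
Total weight W = 519; half = 259.5.
x-coordinate, sorted with cumulative weight:
  x=10 (Zone III, w=225) cum 225
  x=17 (Zone I, w=225) cum 450  ← median
  x=20 (Zone V, w=6) cum 456
  x=21 (Zone II, w=3) cum 459
  x=22 (Zone IV, w=60) cum 519
⇒ x* = 17
y-coordinate, sorted with cumulative weight:
  y=0 (Zone III, w=225) cum 225
  y=8 (Zone II, w=3) cum 228
  y=15 (Zone IV, w=60) cum 288  ← median
  y=21 (Zone V, w=6) cum 294
  y=22 (Zone I, w=225) cum 519
⇒ y* = 15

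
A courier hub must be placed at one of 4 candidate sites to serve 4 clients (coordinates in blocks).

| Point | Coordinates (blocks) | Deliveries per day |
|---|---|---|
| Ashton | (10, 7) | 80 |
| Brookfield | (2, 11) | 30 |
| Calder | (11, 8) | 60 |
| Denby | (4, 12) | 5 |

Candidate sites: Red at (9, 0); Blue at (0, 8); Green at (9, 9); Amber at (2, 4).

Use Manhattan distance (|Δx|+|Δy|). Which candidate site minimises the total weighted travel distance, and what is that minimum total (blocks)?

Green, total 730 blocks

Total weighted distance at each candidate:
  Red (9, 0): total = 1865
  Blue (0, 8): total = 1730
  Green (9, 9): total = 730
  Amber (2, 4): total = 1920
Minimum is at Green with total 730 blocks.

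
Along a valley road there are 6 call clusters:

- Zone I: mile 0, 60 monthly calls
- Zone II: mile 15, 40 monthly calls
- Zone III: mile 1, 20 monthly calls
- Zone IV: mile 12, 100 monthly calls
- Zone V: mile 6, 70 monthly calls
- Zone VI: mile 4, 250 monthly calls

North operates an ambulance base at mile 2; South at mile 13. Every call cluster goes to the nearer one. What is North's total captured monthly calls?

400

The indifferent point is the midpoint (2+13)/2 = 7.5; call clusters left of it (closer to North at 2) go to North, those right go to South.
  Zone I at 0 (w=60) → North
  Zone III at 1 (w=20) → North
  Zone VI at 4 (w=250) → North
  Zone V at 6 (w=70) → North
  Zone IV at 12 (w=100) → South
  Zone II at 15 (w=40) → South
North captures 400; South captures 140.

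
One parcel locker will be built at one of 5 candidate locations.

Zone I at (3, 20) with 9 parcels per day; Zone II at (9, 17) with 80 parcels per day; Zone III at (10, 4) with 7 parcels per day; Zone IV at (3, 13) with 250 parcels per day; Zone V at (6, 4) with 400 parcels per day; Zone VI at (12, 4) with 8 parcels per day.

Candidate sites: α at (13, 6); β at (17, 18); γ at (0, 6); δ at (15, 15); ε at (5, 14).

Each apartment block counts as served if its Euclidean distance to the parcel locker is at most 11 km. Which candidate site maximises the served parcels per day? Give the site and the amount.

ε, covering 739

Coverage radius r = 11 km; a point is covered iff (Δx)²+(Δy)² ≤ 11² = 121.
  α (13, 6): covers {Zone III, Zone V, Zone VI} → 415
  β (17, 18): covers {Zone II} → 80
  γ (0, 6): covers {Zone III, Zone IV, Zone V} → 657
  δ (15, 15): covers {Zone II} → 80
  ε (5, 14): covers {Zone I, Zone II, Zone IV, Zone V} → 739
Maximum coverage at ε: 739 parcels per day.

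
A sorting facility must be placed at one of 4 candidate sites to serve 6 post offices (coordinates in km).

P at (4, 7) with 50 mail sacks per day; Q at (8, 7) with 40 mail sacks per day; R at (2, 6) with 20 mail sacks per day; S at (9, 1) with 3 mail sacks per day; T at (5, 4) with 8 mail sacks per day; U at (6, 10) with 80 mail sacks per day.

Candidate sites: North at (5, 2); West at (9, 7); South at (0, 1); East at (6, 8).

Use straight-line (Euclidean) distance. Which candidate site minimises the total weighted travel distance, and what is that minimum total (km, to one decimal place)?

Total weighted distance at each candidate:
  North (5, 2): total = 1261.5
  West (9, 7): total = 828.8
  South (0, 1): total = 1807.2
  East (6, 8): total = 506.5
Minimum is at East with total 506.5 km.

East, total 506.5 km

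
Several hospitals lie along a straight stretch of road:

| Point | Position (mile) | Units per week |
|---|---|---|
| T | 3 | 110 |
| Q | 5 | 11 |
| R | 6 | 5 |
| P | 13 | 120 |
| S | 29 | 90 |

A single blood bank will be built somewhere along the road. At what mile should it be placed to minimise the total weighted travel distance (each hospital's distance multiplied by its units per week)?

x = 13

For a sum of weighted absolute distances on a line, the optimum is the weighted median (not the mean). Total weight W = 336; half-weight = 168.
Sort by position and accumulate weight:
  mile 3 (T, w=110) → cum 110
  mile 5 (Q, w=11) → cum 121
  mile 6 (R, w=5) → cum 126
  mile 13 (P, w=120) → cum 246  ≥ 168 → median here
  mile 29 (S, w=90) → cum 336
Optimal location: mile 13.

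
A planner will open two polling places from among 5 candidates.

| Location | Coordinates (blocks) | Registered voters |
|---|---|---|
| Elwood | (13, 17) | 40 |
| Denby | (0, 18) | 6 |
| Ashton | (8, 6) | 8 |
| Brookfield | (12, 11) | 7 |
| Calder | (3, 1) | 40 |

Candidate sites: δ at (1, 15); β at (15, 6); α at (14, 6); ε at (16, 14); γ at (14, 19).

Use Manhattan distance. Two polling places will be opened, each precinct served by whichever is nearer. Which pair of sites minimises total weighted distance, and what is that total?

Evaluate every pair (each demand assigned to the nearer of the two):
  {α, γ}: total = 947
  {δ, γ}: total = 982
  {β, γ}: total = 1002
  {δ, ε}: total = 1081
  {α, ε}: total = 1097
  {β, ε}: total = 1145
  {δ, α}: total = 1241
  {δ, β}: total = 1296
  {β, α}: total = 1373
  {ε, γ}: total = 1427
Best pair: {α, γ} with total 947.

{α, γ}, total 947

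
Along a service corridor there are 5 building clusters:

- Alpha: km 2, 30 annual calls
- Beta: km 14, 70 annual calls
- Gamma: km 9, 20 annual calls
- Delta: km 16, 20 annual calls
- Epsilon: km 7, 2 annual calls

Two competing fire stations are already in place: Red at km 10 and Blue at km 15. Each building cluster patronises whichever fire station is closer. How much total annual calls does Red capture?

52

The indifferent point is the midpoint (10+15)/2 = 12.5; building clusters left of it (closer to Red at 10) go to Red, those right go to Blue.
  Alpha at 2 (w=30) → Red
  Epsilon at 7 (w=2) → Red
  Gamma at 9 (w=20) → Red
  Beta at 14 (w=70) → Blue
  Delta at 16 (w=20) → Blue
Red captures 52; Blue captures 90.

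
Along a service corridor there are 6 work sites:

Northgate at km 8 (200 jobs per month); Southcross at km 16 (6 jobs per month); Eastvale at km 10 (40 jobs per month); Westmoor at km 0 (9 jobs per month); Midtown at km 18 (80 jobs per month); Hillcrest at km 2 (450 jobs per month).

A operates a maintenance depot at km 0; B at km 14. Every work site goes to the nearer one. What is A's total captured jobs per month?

The indifferent point is the midpoint (0+14)/2 = 7; work sites left of it (closer to A at 0) go to A, those right go to B.
  Westmoor at 0 (w=9) → A
  Hillcrest at 2 (w=450) → A
  Northgate at 8 (w=200) → B
  Eastvale at 10 (w=40) → B
  Southcross at 16 (w=6) → B
  Midtown at 18 (w=80) → B
A captures 459; B captures 326.

459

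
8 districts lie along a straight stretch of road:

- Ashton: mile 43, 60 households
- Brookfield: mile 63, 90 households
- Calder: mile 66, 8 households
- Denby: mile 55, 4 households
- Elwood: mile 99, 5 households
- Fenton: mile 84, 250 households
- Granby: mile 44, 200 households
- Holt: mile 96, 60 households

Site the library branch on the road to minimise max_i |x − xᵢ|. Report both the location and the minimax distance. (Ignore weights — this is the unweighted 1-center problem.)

The 1-center on a line is the midpoint of the two extreme points: leftmost at 43, rightmost at 99.
Optimal location = (43 + 99)/2 = 71; maximum distance = (99 − 43)/2 = 28.

location 71, max distance 28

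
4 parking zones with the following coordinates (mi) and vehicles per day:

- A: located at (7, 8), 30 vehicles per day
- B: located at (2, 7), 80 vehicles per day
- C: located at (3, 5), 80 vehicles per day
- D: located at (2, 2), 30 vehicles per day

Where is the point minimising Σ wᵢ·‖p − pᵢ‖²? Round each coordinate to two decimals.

(3.05, 5.73)

The minimiser of Σwᵢ‖p−pᵢ‖² is the weighted centroid p* = (Σwᵢpᵢ)/(Σwᵢ).
Σwᵢ = 220.
Σwᵢxᵢ = 30·7 + 80·2 + 80·3 + 30·2 = 670.
Σwᵢyᵢ = 30·8 + 80·7 + 80·5 + 30·2 = 1260.
x* = 670/220 = 3.05, y* = 1260/220 = 5.73.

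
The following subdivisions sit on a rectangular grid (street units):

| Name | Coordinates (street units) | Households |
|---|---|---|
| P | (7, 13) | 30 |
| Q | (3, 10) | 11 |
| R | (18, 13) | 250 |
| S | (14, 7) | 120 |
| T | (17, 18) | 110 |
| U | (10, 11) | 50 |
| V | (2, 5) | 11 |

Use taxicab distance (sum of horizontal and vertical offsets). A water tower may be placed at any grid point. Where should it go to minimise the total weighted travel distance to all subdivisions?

(17, 13)

Manhattan distance separates: Σwᵢ(|x−xᵢ|+|y−yᵢ|) = Σwᵢ|x−xᵢ| + Σwᵢ|y−yᵢ|, so x and y are optimised independently as 1-D weighted medians.
Total weight W = 582; half = 291.
x-coordinate, sorted with cumulative weight:
  x=2 (V, w=11) cum 11
  x=3 (Q, w=11) cum 22
  x=7 (P, w=30) cum 52
  x=10 (U, w=50) cum 102
  x=14 (S, w=120) cum 222
  x=17 (T, w=110) cum 332  ← median
  x=18 (R, w=250) cum 582
⇒ x* = 17
y-coordinate, sorted with cumulative weight:
  y=5 (V, w=11) cum 11
  y=7 (S, w=120) cum 131
  y=10 (Q, w=11) cum 142
  y=11 (U, w=50) cum 192
  y=13 (P, w=30) cum 222
  y=13 (R, w=250) cum 472  ← median
  y=18 (T, w=110) cum 582
⇒ y* = 13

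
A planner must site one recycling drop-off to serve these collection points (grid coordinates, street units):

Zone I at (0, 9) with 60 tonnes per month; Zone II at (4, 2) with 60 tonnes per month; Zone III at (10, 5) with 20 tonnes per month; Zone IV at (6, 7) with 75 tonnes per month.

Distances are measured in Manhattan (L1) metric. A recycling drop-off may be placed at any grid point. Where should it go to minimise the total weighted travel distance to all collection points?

Manhattan distance separates: Σwᵢ(|x−xᵢ|+|y−yᵢ|) = Σwᵢ|x−xᵢ| + Σwᵢ|y−yᵢ|, so x and y are optimised independently as 1-D weighted medians.
Total weight W = 215; half = 107.5.
x-coordinate, sorted with cumulative weight:
  x=0 (Zone I, w=60) cum 60
  x=4 (Zone II, w=60) cum 120  ← median
  x=6 (Zone IV, w=75) cum 195
  x=10 (Zone III, w=20) cum 215
⇒ x* = 4
y-coordinate, sorted with cumulative weight:
  y=2 (Zone II, w=60) cum 60
  y=5 (Zone III, w=20) cum 80
  y=7 (Zone IV, w=75) cum 155  ← median
  y=9 (Zone I, w=60) cum 215
⇒ y* = 7

(4, 7)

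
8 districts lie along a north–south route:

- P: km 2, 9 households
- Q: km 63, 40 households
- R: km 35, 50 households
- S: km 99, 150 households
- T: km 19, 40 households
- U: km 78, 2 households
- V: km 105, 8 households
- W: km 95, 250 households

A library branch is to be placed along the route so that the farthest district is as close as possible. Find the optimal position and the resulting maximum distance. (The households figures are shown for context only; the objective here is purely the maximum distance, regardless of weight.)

location 53.5, max distance 51.5

The 1-center on a line is the midpoint of the two extreme points: leftmost at 2, rightmost at 105.
Optimal location = (2 + 105)/2 = 53.5; maximum distance = (105 − 2)/2 = 51.5.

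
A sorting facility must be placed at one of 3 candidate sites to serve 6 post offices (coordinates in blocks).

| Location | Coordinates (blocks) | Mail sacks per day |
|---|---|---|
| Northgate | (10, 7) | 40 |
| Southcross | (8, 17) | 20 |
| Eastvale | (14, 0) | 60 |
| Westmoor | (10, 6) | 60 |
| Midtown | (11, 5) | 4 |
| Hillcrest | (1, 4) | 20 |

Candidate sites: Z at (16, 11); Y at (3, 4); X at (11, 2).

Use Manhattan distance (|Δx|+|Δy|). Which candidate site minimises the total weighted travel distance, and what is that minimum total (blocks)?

Total weighted distance at each candidate:
  Z (16, 11): total = 2604
  Y (3, 4): total = 2276
  X (11, 2): total = 1452
Minimum is at X with total 1452 blocks.

X, total 1452 blocks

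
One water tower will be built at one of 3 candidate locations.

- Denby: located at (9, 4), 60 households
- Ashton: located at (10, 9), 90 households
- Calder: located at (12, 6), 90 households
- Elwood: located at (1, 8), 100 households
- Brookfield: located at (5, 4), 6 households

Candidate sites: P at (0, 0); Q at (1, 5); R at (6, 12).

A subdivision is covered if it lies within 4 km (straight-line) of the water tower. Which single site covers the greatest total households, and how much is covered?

Coverage radius r = 4 km; a point is covered iff (Δx)²+(Δy)² ≤ 4² = 16.
  P (0, 0): covers {none} → 0
  Q (1, 5): covers {Elwood} → 100
  R (6, 12): covers {none} → 0
Maximum coverage at Q: 100 households.

Q, covering 100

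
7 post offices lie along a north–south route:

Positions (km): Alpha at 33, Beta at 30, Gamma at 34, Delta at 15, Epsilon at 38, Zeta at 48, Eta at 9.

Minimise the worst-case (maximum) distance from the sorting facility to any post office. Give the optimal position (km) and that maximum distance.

location 28.5, max distance 19.5

The 1-center on a line is the midpoint of the two extreme points: leftmost at 9, rightmost at 48.
Optimal location = (9 + 48)/2 = 28.5; maximum distance = (48 − 9)/2 = 19.5.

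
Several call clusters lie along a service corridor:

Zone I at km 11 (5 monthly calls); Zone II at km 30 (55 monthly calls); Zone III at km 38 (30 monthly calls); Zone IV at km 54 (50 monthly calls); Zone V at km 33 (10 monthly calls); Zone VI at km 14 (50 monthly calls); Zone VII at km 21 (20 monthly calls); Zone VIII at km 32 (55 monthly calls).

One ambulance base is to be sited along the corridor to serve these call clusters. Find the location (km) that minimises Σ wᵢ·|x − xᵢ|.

For a sum of weighted absolute distances on a line, the optimum is the weighted median (not the mean). Total weight W = 275; half-weight = 137.5.
Sort by position and accumulate weight:
  km 11 (Zone I, w=5) → cum 5
  km 14 (Zone VI, w=50) → cum 55
  km 21 (Zone VII, w=20) → cum 75
  km 30 (Zone II, w=55) → cum 130
  km 32 (Zone VIII, w=55) → cum 185  ≥ 137.5 → median here
  km 33 (Zone V, w=10) → cum 195
  km 38 (Zone III, w=30) → cum 225
  km 54 (Zone IV, w=50) → cum 275
Optimal location: km 32.

x = 32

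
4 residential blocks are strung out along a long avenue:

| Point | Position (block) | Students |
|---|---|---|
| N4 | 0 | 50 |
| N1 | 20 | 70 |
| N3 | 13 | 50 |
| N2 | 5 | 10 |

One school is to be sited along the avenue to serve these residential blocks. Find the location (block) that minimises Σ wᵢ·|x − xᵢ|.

For a sum of weighted absolute distances on a line, the optimum is the weighted median (not the mean). Total weight W = 180; half-weight = 90.
Sort by position and accumulate weight:
  block 0 (N4, w=50) → cum 50
  block 5 (N2, w=10) → cum 60
  block 13 (N3, w=50) → cum 110  ≥ 90 → median here
  block 20 (N1, w=70) → cum 180
Optimal location: block 13.

x = 13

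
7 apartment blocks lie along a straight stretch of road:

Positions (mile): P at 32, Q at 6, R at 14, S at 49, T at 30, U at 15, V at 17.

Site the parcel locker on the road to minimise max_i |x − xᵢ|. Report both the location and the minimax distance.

The 1-center on a line is the midpoint of the two extreme points: leftmost at 6, rightmost at 49.
Optimal location = (6 + 49)/2 = 27.5; maximum distance = (49 − 6)/2 = 21.5.

location 27.5, max distance 21.5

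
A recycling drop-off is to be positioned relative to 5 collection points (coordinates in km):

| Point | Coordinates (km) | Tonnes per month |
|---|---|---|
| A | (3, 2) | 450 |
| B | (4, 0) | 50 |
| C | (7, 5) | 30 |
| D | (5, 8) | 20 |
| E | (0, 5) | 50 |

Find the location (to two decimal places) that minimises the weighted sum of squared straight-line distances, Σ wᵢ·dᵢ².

(3.10, 2.43)

The minimiser of Σwᵢ‖p−pᵢ‖² is the weighted centroid p* = (Σwᵢpᵢ)/(Σwᵢ).
Σwᵢ = 600.
Σwᵢxᵢ = 450·3 + 50·4 + 30·7 + 20·5 + 50·0 = 1860.
Σwᵢyᵢ = 450·2 + 50·0 + 30·5 + 20·8 + 50·5 = 1460.
x* = 1860/600 = 3.10, y* = 1460/600 = 2.43.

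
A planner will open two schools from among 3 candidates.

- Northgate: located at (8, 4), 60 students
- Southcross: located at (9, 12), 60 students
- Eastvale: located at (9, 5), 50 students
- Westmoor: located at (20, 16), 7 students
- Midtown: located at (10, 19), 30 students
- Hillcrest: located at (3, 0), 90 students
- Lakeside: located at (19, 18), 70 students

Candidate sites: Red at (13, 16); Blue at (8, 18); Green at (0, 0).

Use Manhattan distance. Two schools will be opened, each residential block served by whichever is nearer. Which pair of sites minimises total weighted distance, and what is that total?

{Red, Green}, total 2959

Evaluate every pair (each demand assigned to the nearer of the two):
  {Red, Green}: total = 2959
  {Blue, Green}: total = 3068
  {Red, Blue}: total = 4729
Best pair: {Red, Green} with total 2959.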